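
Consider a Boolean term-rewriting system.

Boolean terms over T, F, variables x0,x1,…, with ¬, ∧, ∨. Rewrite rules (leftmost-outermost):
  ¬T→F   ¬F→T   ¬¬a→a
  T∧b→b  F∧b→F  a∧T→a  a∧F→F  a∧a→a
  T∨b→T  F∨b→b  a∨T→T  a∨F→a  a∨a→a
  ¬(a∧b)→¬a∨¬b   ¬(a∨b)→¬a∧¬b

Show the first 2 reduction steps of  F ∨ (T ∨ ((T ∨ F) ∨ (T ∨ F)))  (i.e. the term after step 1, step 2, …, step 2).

  start: F ∨ (T ∨ ((T ∨ F) ∨ (T ∨ F)))
  step 1: T ∨ ((T ∨ F) ∨ (T ∨ F))
  step 2: T

Answer: after 2 steps: T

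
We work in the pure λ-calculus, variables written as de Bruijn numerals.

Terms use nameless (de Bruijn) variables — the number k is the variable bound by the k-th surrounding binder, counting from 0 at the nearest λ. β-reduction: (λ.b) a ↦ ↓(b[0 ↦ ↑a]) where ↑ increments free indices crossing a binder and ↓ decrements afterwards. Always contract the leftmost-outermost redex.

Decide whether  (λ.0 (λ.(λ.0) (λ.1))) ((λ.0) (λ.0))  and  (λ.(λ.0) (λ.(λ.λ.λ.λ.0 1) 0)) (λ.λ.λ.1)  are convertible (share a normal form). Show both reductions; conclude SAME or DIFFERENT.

Answer: DIFFERENT — A ⇓ λ.λ.1, B ⇓ λ.λ.λ.λ.0 1

Reduction:
Term A:
  start: (λ.0 (λ.(λ.0) (λ.1))) ((λ.0) (λ.0))
  [1] (λ.0) (λ.0) (λ.(λ.0) (λ.1))
  [2] (λ.0) (λ.(λ.0) (λ.1))
  [3] λ.(λ.0) (λ.1)
  [4] λ.λ.1

Term B:
  start: (λ.(λ.0) (λ.(λ.λ.λ.λ.0 1) 0)) (λ.λ.λ.1)
  [1] (λ.0) (λ.(λ.λ.λ.λ.0 1) 0)
  [2] λ.(λ.λ.λ.λ.0 1) 0
  [3] λ.λ.λ.λ.0 1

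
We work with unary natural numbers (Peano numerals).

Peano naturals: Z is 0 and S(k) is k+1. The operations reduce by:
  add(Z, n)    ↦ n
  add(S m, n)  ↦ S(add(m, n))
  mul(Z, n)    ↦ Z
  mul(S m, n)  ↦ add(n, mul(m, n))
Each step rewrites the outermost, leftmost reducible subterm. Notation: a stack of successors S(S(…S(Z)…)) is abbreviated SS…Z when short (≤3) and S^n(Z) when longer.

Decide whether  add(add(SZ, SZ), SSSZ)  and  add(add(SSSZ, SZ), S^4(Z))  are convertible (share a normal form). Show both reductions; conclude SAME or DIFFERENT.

Answer: DIFFERENT — A ⇓ S^5(Z), B ⇓ S^8(Z)

Reduction:
Term A:
  start: add(add(SZ, SZ), SSSZ)
  [1] add(S(add(Z, SZ)), SSSZ)
  [2] S(add(add(Z, SZ), SSSZ))
  [3] S(add(SZ, SSSZ))
  [4] S(S(add(Z, SSSZ)))
  [5] S^5(Z)

Term B:
  start: add(add(SSSZ, SZ), S^4(Z))
  [1] add(S(add(SSZ, SZ)), S^4(Z))
  [2] S(add(add(SSZ, SZ), S^4(Z)))
  [3] S(add(S(add(SZ, SZ)), S^4(Z)))
  [4] S(S(add(add(SZ, SZ), S^4(Z))))
  [5] S(S(add(S(add(Z, SZ)), S^4(Z))))
  [6] S(S(S(add(add(Z, SZ), S^4(Z)))))
  [7] S(S(S(add(SZ, S^4(Z)))))
  [8] S(S(S(S(add(Z, S^4(Z))))))
  [9] S^8(Z)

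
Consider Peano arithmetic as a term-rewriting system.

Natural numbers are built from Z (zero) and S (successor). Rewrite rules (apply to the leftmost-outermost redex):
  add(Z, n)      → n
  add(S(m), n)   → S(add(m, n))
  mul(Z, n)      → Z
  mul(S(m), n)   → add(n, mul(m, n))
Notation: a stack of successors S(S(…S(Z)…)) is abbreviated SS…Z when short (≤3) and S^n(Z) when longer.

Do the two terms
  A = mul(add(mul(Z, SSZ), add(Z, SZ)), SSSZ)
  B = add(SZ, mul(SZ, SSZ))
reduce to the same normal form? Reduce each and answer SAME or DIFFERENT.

Term A:
  start: mul(add(mul(Z, SSZ), add(Z, SZ)), SSSZ)
  step 1: mul(add(Z, add(Z, SZ)), SSSZ)
  step 2: mul(add(Z, SZ), SSSZ)
  step 3: mul(SZ, SSSZ)
  step 4: add(SSSZ, mul(Z, SSSZ))
  step 5: S(add(SSZ, mul(Z, SSSZ)))
  step 6: S(S(add(SZ, mul(Z, SSSZ))))
  step 7: S(S(S(add(Z, mul(Z, SSSZ)))))
  step 8: S(S(S(mul(Z, SSSZ))))
  step 9: SSSZ

Term B:
  start: add(SZ, mul(SZ, SSZ))
  step 1: S(add(Z, mul(SZ, SSZ)))
  step 2: S(mul(SZ, SSZ))
  step 3: S(add(SSZ, mul(Z, SSZ)))
  step 4: S(S(add(SZ, mul(Z, SSZ))))
  step 5: S(S(S(add(Z, mul(Z, SSZ)))))
  step 6: S(S(S(mul(Z, SSZ))))
  step 7: SSSZ

Answer: SAME — A ⇓ SSSZ, B ⇓ SSSZ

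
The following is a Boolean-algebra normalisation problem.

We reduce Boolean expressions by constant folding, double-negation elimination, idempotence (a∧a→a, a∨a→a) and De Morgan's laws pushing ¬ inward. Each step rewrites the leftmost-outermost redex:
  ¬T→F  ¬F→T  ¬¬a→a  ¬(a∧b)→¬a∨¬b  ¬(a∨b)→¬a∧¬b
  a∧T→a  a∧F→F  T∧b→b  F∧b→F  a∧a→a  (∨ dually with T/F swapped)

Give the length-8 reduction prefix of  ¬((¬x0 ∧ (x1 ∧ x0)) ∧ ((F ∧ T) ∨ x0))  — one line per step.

Answer: after 8 steps: (x0 ∨ (¬x1 ∨ ¬x0)) ∨ (T ∧ ¬x0)

Reduction:
  start: ¬((¬x0 ∧ (x1 ∧ x0)) ∧ ((F ∧ T) ∨ x0))
  →1  ¬(¬x0 ∧ (x1 ∧ x0)) ∨ ¬((F ∧ T) ∨ x0)
  →2  (¬¬x0 ∨ ¬(x1 ∧ x0)) ∨ ¬((F ∧ T) ∨ x0)
  →3  (x0 ∨ ¬(x1 ∧ x0)) ∨ ¬((F ∧ T) ∨ x0)
  →4  (x0 ∨ (¬x1 ∨ ¬x0)) ∨ ¬((F ∧ T) ∨ x0)
  →5  (x0 ∨ (¬x1 ∨ ¬x0)) ∨ (¬(F ∧ T) ∧ ¬x0)
  →6  (x0 ∨ (¬x1 ∨ ¬x0)) ∨ ((¬F ∨ ¬T) ∧ ¬x0)
  →7  (x0 ∨ (¬x1 ∨ ¬x0)) ∨ ((T ∨ ¬T) ∧ ¬x0)
  →8  (x0 ∨ (¬x1 ∨ ¬x0)) ∨ (T ∧ ¬x0)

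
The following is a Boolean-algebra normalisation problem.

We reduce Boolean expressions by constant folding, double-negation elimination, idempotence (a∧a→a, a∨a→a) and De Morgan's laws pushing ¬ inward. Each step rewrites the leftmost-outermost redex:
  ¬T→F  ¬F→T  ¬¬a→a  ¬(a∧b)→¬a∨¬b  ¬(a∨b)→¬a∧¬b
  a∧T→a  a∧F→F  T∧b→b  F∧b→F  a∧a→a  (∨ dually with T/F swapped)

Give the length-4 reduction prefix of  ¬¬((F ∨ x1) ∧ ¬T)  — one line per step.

  start: ¬¬((F ∨ x1) ∧ ¬T)
  →1  (F ∨ x1) ∧ ¬T
  →2  x1 ∧ ¬T
  →3  x1 ∧ F
  →4  F

Answer: after 4 steps: F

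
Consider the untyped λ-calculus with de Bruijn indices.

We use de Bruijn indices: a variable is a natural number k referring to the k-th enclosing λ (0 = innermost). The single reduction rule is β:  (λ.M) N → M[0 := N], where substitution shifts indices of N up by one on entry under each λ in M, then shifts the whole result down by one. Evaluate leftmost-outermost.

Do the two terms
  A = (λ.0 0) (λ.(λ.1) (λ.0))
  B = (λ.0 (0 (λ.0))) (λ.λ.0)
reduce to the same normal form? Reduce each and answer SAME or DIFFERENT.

Term A:
  start: (λ.0 0) (λ.(λ.1) (λ.0))
  step 1: (λ.(λ.1) (λ.0)) (λ.(λ.1) (λ.0))
  step 2: (λ.λ.(λ.1) (λ.0)) (λ.0)
  step 3: λ.(λ.1) (λ.0)
  step 4: λ.0

Term B:
  start: (λ.0 (0 (λ.0))) (λ.λ.0)
  step 1: (λ.λ.0) ((λ.λ.0) (λ.0))
  step 2: λ.0

Answer: SAME — A ⇓ λ.0, B ⇓ λ.0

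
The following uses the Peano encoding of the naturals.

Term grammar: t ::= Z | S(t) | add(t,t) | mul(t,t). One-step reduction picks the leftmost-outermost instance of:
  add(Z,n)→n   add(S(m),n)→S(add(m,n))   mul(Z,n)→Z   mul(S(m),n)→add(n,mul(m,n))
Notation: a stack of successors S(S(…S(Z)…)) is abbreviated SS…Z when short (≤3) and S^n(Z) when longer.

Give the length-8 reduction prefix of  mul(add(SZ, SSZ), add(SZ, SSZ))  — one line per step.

  start: mul(add(SZ, SSZ), add(SZ, SSZ))
  →1  mul(S(add(Z, SSZ)), add(SZ, SSZ))
  →2  add(add(SZ, SSZ), mul(add(Z, SSZ), add(SZ, SSZ)))
  →3  add(S(add(Z, SSZ)), mul(add(Z, SSZ), add(SZ, SSZ)))
  →4  S(add(add(Z, SSZ), mul(add(Z, SSZ), add(SZ, SSZ))))
  →5  S(add(SSZ, mul(add(Z, SSZ), add(SZ, SSZ))))
  →6  S(S(add(SZ, mul(add(Z, SSZ), add(SZ, SSZ)))))
  →7  S(S(S(add(Z, mul(add(Z, SSZ), add(SZ, SSZ))))))
  →8  S(S(S(mul(add(Z, SSZ), add(SZ, SSZ)))))

Answer: after 8 steps: S(S(S(mul(add(Z, SSZ), add(SZ, SSZ)))))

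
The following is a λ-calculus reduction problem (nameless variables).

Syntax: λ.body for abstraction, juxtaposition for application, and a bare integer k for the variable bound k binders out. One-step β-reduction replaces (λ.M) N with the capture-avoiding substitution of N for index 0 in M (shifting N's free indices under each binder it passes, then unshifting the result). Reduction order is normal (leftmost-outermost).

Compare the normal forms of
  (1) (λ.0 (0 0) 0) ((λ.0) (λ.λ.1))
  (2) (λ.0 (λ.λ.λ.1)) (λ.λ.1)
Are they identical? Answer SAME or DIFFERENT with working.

Answer: DIFFERENT — A ⇓ λ.λ.λ.1, B ⇓ λ.λ.λ.λ.1

Working:
Term A:
  start: (λ.0 (0 0) 0) ((λ.0) (λ.λ.1))
  →1  (λ.0) (λ.λ.1) ((λ.0) (λ.λ.1) ((λ.0) (λ.λ.1))) ((λ.0) (λ.λ.1))
  →2  (λ.λ.1) ((λ.0) (λ.λ.1) ((λ.0) (λ.λ.1))) ((λ.0) (λ.λ.1))
  →3  (λ.(λ.0) (λ.λ.1) ((λ.0) (λ.λ.1))) ((λ.0) (λ.λ.1))
  →4  (λ.0) (λ.λ.1) ((λ.0) (λ.λ.1))
  →5  (λ.λ.1) ((λ.0) (λ.λ.1))
  →6  λ.(λ.0) (λ.λ.1)
  →7  λ.λ.λ.1

Term B:
  start: (λ.0 (λ.λ.λ.1)) (λ.λ.1)
  →1  (λ.λ.1) (λ.λ.λ.1)
  →2  λ.λ.λ.λ.1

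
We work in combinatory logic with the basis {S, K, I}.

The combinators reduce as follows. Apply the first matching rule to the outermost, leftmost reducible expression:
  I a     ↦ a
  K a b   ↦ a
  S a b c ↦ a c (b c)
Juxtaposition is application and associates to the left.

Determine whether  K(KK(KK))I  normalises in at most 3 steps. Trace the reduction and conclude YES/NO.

Answer: YES — reaches normal form K in 2 ≤ 3 steps

Reduction:
  start: K(KK(KK))I
  step 1: KK(KK)
  step 2: K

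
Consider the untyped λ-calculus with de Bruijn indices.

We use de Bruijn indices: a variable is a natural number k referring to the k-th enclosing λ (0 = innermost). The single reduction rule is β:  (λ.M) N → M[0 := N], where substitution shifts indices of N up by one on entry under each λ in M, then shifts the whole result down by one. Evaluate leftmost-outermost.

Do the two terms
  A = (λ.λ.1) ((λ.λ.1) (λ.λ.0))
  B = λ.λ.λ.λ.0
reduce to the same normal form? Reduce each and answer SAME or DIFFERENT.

Answer: SAME — A ⇓ λ.λ.λ.λ.0, B ⇓ λ.λ.λ.λ.0

Reduction:
Term A:
  start: (λ.λ.1) ((λ.λ.1) (λ.λ.0))
  step 1: λ.(λ.λ.1) (λ.λ.0)
  step 2: λ.λ.λ.λ.0

Term B:
  start: λ.λ.λ.λ.0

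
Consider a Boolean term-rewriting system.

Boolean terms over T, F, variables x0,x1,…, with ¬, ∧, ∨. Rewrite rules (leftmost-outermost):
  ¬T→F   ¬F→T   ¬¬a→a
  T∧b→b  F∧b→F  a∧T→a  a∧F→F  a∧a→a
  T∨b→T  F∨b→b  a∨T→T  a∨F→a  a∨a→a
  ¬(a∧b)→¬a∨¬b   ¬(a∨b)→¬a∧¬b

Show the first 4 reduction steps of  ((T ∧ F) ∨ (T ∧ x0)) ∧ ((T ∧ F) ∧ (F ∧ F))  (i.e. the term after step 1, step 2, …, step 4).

  start: ((T ∧ F) ∨ (T ∧ x0)) ∧ ((T ∧ F) ∧ (F ∧ F))
  →1  (F ∨ (T ∧ x0)) ∧ ((T ∧ F) ∧ (F ∧ F))
  →2  (T ∧ x0) ∧ ((T ∧ F) ∧ (F ∧ F))
  →3  x0 ∧ ((T ∧ F) ∧ (F ∧ F))
  →4  x0 ∧ (F ∧ (F ∧ F))

Answer: after 4 steps: x0 ∧ (F ∧ (F ∧ F))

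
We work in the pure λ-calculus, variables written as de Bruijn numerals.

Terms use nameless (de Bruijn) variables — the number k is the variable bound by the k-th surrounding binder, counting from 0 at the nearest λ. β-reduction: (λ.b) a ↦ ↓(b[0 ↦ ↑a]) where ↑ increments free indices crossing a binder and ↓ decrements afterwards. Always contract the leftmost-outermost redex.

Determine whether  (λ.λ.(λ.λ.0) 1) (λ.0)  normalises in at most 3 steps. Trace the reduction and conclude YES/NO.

Answer: YES — reaches normal form λ.λ.0 in 2 ≤ 3 steps

Derivation:
  start: (λ.λ.(λ.λ.0) 1) (λ.0)
  →1  λ.(λ.λ.0) (λ.0)
  →2  λ.λ.0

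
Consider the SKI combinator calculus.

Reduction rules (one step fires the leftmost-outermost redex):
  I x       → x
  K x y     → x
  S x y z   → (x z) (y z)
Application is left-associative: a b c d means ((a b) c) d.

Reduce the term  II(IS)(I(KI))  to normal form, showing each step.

  start: II(IS)(I(KI))
  →1  I(IS)(I(KI))
  →2  IS(I(KI))
  →3  S(I(KI))
  →4  S(KI)

Answer: normal form = S(KI)  (in 4 steps)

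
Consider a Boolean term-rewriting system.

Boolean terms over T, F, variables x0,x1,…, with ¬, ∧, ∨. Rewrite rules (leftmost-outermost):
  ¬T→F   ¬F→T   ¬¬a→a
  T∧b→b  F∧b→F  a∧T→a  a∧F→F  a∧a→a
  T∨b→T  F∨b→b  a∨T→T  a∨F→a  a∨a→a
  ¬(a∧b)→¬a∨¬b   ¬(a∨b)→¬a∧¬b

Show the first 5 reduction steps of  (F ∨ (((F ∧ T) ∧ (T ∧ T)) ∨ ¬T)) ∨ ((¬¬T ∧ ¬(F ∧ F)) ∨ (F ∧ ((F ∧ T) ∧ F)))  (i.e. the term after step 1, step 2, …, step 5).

Answer: after 5 steps: F ∨ ((¬¬T ∧ ¬(F ∧ F)) ∨ (F ∧ ((F ∧ T) ∧ F)))

Derivation:
  start: (F ∨ (((F ∧ T) ∧ (T ∧ T)) ∨ ¬T)) ∨ ((¬¬T ∧ ¬(F ∧ F)) ∨ (F ∧ ((F ∧ T) ∧ F)))
  step 1: (((F ∧ T) ∧ (T ∧ T)) ∨ ¬T) ∨ ((¬¬T ∧ ¬(F ∧ F)) ∨ (F ∧ ((F ∧ T) ∧ F)))
  step 2: ((F ∧ (T ∧ T)) ∨ ¬T) ∨ ((¬¬T ∧ ¬(F ∧ F)) ∨ (F ∧ ((F ∧ T) ∧ F)))
  step 3: (F ∨ ¬T) ∨ ((¬¬T ∧ ¬(F ∧ F)) ∨ (F ∧ ((F ∧ T) ∧ F)))
  step 4: ¬T ∨ ((¬¬T ∧ ¬(F ∧ F)) ∨ (F ∧ ((F ∧ T) ∧ F)))
  step 5: F ∨ ((¬¬T ∧ ¬(F ∧ F)) ∨ (F ∧ ((F ∧ T) ∧ F)))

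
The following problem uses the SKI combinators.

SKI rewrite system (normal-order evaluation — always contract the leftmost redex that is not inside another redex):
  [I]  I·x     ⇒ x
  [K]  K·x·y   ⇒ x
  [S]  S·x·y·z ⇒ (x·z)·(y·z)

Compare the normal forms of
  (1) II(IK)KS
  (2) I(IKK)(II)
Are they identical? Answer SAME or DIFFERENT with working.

Answer: SAME — A ⇓ K, B ⇓ K

Derivation:
Term A:
  start: II(IK)KS
  [1] I(IK)KS
  [2] IKKS
  [3] KKS
  [4] K

Term B:
  start: I(IKK)(II)
  [1] IKK(II)
  [2] KK(II)
  [3] K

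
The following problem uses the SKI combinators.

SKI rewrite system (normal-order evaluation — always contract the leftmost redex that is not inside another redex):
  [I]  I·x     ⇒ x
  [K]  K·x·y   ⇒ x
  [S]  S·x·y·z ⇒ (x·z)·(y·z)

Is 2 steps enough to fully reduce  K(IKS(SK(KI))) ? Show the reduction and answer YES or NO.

Answer: YES — reaches normal form KS in 2 ≤ 2 steps

Working:
  start: K(IKS(SK(KI)))
  →1  K(KS(SK(KI)))
  →2  KS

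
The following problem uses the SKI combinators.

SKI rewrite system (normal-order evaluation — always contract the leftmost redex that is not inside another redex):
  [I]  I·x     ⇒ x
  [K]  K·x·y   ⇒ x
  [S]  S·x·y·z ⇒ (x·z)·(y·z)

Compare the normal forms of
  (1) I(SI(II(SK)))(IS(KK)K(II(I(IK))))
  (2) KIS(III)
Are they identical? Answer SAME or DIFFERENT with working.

Answer: DIFFERENT — A ⇓ KK, B ⇓ I

Reduction:
Term A:
  start: I(SI(II(SK)))(IS(KK)K(II(I(IK))))
  step 1: SI(II(SK))(IS(KK)K(II(I(IK))))
  step 2: I(IS(KK)K(II(I(IK))))(II(SK)(IS(KK)K(II(I(IK)))))
  step 3: IS(KK)K(II(I(IK)))(II(SK)(IS(KK)K(II(I(IK)))))
  step 4: S(KK)K(II(I(IK)))(II(SK)(IS(KK)K(II(I(IK)))))
  step 5: KK(II(I(IK)))(K(II(I(IK))))(II(SK)(IS(KK)K(II(I(IK)))))
  step 6: K(K(II(I(IK))))(II(SK)(IS(KK)K(II(I(IK)))))
  step 7: K(II(I(IK)))
  step 8: K(I(I(IK)))
  step 9: K(I(IK))
  step 10: K(IK)
  step 11: KK

Term B:
  start: KIS(III)
  step 1: I(III)
  step 2: III
  step 3: II
  step 4: I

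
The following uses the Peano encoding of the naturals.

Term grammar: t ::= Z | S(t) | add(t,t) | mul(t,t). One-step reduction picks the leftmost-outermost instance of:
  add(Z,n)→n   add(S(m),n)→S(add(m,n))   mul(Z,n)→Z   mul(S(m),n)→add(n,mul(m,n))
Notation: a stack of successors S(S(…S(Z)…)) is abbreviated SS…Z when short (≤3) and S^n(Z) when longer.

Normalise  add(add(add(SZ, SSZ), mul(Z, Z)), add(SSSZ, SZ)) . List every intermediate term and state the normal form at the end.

Answer: normal form = S^7(Z)  (in 15 steps)

Working:
  start: add(add(add(SZ, SSZ), mul(Z, Z)), add(SSSZ, SZ))
  →1  add(add(S(add(Z, SSZ)), mul(Z, Z)), add(SSSZ, SZ))
  →2  add(S(add(add(Z, SSZ), mul(Z, Z))), add(SSSZ, SZ))
  →3  S(add(add(add(Z, SSZ), mul(Z, Z)), add(SSSZ, SZ)))
  →4  S(add(add(SSZ, mul(Z, Z)), add(SSSZ, SZ)))
  →5  S(add(S(add(SZ, mul(Z, Z))), add(SSSZ, SZ)))
  →6  S(S(add(add(SZ, mul(Z, Z)), add(SSSZ, SZ))))
  →7  S(S(add(S(add(Z, mul(Z, Z))), add(SSSZ, SZ))))
  →8  S(S(S(add(add(Z, mul(Z, Z)), add(SSSZ, SZ)))))
  →9  S(S(S(add(mul(Z, Z), add(SSSZ, SZ)))))
  →10  S(S(S(add(Z, add(SSSZ, SZ)))))
  →11  S(S(S(add(SSSZ, SZ))))
  →12  S(S(S(S(add(SSZ, SZ)))))
  →13  S(S(S(S(S(add(SZ, SZ))))))
  →14  S(S(S(S(S(S(add(Z, SZ)))))))
  →15  S^7(Z)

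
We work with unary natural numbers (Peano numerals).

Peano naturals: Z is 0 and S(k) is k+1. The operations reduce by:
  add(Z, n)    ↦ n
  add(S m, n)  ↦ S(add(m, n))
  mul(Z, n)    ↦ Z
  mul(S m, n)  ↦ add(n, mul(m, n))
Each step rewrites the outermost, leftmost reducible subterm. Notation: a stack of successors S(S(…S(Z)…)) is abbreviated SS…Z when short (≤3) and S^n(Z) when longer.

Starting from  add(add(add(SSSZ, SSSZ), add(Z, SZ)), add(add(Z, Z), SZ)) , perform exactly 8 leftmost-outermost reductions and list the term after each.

Answer: after 8 steps: S(S(add(S(add(add(Z, SSSZ), add(Z, SZ))), add(add(Z, Z), SZ))))

Working:
  start: add(add(add(SSSZ, SSSZ), add(Z, SZ)), add(add(Z, Z), SZ))
  [1] add(add(S(add(SSZ, SSSZ)), add(Z, SZ)), add(add(Z, Z), SZ))
  [2] add(S(add(add(SSZ, SSSZ), add(Z, SZ))), add(add(Z, Z), SZ))
  [3] S(add(add(add(SSZ, SSSZ), add(Z, SZ)), add(add(Z, Z), SZ)))
  [4] S(add(add(S(add(SZ, SSSZ)), add(Z, SZ)), add(add(Z, Z), SZ)))
  [5] S(add(S(add(add(SZ, SSSZ), add(Z, SZ))), add(add(Z, Z), SZ)))
  [6] S(S(add(add(add(SZ, SSSZ), add(Z, SZ)), add(add(Z, Z), SZ))))
  [7] S(S(add(add(S(add(Z, SSSZ)), add(Z, SZ)), add(add(Z, Z), SZ))))
  [8] S(S(add(S(add(add(Z, SSSZ), add(Z, SZ))), add(add(Z, Z), SZ))))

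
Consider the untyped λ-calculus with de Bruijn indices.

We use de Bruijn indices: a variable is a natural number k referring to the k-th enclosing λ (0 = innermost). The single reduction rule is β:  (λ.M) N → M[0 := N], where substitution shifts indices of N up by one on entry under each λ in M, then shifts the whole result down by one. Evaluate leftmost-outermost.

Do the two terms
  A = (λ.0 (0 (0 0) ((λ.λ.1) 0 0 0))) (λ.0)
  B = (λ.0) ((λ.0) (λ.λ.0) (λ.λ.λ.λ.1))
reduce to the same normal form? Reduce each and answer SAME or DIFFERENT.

Answer: SAME — A ⇓ λ.0, B ⇓ λ.0

Reduction:
Term A:
  start: (λ.0 (0 (0 0) ((λ.λ.1) 0 0 0))) (λ.0)
  →1  (λ.0) ((λ.0) ((λ.0) (λ.0)) ((λ.λ.1) (λ.0) (λ.0) (λ.0)))
  →2  (λ.0) ((λ.0) (λ.0)) ((λ.λ.1) (λ.0) (λ.0) (λ.0))
  →3  (λ.0) (λ.0) ((λ.λ.1) (λ.0) (λ.0) (λ.0))
  →4  (λ.0) ((λ.λ.1) (λ.0) (λ.0) (λ.0))
  →5  (λ.λ.1) (λ.0) (λ.0) (λ.0)
  →6  (λ.λ.0) (λ.0) (λ.0)
  →7  (λ.0) (λ.0)
  →8  λ.0

Term B:
  start: (λ.0) ((λ.0) (λ.λ.0) (λ.λ.λ.λ.1))
  →1  (λ.0) (λ.λ.0) (λ.λ.λ.λ.1)
  →2  (λ.λ.0) (λ.λ.λ.λ.1)
  →3  λ.0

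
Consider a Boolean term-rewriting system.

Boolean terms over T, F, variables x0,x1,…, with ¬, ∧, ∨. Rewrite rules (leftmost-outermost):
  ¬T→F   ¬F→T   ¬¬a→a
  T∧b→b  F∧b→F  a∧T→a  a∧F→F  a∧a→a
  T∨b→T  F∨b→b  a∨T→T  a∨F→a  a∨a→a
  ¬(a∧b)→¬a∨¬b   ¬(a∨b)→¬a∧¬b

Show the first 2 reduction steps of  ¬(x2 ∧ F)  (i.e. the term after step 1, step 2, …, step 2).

  start: ¬(x2 ∧ F)
  →1  ¬x2 ∨ ¬F
  →2  ¬x2 ∨ T

Answer: after 2 steps: ¬x2 ∨ T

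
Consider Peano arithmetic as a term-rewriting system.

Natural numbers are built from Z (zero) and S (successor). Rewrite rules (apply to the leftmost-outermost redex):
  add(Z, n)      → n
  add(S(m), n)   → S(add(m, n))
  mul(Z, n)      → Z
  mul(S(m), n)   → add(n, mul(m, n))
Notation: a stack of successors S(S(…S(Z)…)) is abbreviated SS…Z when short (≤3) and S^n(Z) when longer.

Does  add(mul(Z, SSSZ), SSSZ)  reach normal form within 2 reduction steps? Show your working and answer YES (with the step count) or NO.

Answer: YES — reaches normal form SSSZ in 2 ≤ 2 steps

Working:
  start: add(mul(Z, SSSZ), SSSZ)
  [1] add(Z, SSSZ)
  [2] SSSZ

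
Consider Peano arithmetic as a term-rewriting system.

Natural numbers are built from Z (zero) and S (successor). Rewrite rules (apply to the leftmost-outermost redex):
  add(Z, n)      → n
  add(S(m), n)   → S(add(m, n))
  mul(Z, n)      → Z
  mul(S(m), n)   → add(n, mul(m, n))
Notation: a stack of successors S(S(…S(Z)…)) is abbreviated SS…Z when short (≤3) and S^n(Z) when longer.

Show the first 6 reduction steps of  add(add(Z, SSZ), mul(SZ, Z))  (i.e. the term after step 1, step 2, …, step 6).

Answer: after 6 steps: S(S(mul(Z, Z)))

Working:
  start: add(add(Z, SSZ), mul(SZ, Z))
  →1  add(SSZ, mul(SZ, Z))
  →2  S(add(SZ, mul(SZ, Z)))
  →3  S(S(add(Z, mul(SZ, Z))))
  →4  S(S(mul(SZ, Z)))
  →5  S(S(add(Z, mul(Z, Z))))
  →6  S(S(mul(Z, Z)))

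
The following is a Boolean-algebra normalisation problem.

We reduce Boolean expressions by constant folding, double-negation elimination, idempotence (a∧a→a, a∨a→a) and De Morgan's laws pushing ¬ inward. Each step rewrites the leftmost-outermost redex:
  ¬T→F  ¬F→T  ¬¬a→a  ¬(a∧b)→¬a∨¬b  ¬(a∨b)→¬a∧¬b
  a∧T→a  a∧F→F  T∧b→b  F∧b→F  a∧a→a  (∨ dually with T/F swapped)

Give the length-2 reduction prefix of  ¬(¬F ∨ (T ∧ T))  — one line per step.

Answer: after 2 steps: F ∧ ¬(T ∧ T)

Derivation:
  start: ¬(¬F ∨ (T ∧ T))
  [1] ¬¬F ∧ ¬(T ∧ T)
  [2] F ∧ ¬(T ∧ T)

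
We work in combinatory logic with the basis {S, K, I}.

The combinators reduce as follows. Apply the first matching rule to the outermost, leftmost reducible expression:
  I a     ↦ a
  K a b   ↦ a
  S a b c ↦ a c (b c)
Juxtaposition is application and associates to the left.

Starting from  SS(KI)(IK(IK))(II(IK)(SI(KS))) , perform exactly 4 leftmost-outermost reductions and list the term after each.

  start: SS(KI)(IK(IK))(II(IK)(SI(KS)))
  →1  S(IK(IK))(KI(IK(IK)))(II(IK)(SI(KS)))
  →2  IK(IK)(II(IK)(SI(KS)))(KI(IK(IK))(II(IK)(SI(KS))))
  →3  K(IK)(II(IK)(SI(KS)))(KI(IK(IK))(II(IK)(SI(KS))))
  →4  IK(KI(IK(IK))(II(IK)(SI(KS))))

Answer: after 4 steps: IK(KI(IK(IK))(II(IK)(SI(KS))))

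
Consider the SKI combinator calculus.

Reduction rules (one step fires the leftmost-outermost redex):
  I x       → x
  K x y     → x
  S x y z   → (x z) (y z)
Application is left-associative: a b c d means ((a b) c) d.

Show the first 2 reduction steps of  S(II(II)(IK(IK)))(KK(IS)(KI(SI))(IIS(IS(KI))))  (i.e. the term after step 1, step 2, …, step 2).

  start: S(II(II)(IK(IK)))(KK(IS)(KI(SI))(IIS(IS(KI))))
  [1] S(I(II)(IK(IK)))(KK(IS)(KI(SI))(IIS(IS(KI))))
  [2] S(II(IK(IK)))(KK(IS)(KI(SI))(IIS(IS(KI))))

Answer: after 2 steps: S(II(IK(IK)))(KK(IS)(KI(SI))(IIS(IS(KI))))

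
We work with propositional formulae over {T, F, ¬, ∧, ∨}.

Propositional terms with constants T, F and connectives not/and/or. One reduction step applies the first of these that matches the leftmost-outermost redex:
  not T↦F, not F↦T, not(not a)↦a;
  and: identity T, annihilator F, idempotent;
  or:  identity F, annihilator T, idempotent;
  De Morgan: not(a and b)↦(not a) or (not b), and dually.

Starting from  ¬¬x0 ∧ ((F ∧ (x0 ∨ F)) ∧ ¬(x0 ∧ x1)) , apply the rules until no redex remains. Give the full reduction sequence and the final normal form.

Answer: normal form = F  (in 4 steps)

Reduction:
  start: ¬¬x0 ∧ ((F ∧ (x0 ∨ F)) ∧ ¬(x0 ∧ x1))
  [1] x0 ∧ ((F ∧ (x0 ∨ F)) ∧ ¬(x0 ∧ x1))
  [2] x0 ∧ (F ∧ ¬(x0 ∧ x1))
  [3] x0 ∧ F
  [4] F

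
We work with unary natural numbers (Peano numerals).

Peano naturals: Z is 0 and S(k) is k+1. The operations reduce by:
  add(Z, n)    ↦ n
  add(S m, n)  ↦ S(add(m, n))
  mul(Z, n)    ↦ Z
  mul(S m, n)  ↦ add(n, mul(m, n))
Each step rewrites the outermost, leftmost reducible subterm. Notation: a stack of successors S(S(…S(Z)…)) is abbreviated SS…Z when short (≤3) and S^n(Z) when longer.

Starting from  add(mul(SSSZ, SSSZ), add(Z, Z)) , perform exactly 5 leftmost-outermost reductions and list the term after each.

Answer: after 5 steps: S(S(add(add(SZ, mul(SSZ, SSSZ)), add(Z, Z))))

Reduction:
  start: add(mul(SSSZ, SSSZ), add(Z, Z))
  step 1: add(add(SSSZ, mul(SSZ, SSSZ)), add(Z, Z))
  step 2: add(S(add(SSZ, mul(SSZ, SSSZ))), add(Z, Z))
  step 3: S(add(add(SSZ, mul(SSZ, SSSZ)), add(Z, Z)))
  step 4: S(add(S(add(SZ, mul(SSZ, SSSZ))), add(Z, Z)))
  step 5: S(S(add(add(SZ, mul(SSZ, SSSZ)), add(Z, Z))))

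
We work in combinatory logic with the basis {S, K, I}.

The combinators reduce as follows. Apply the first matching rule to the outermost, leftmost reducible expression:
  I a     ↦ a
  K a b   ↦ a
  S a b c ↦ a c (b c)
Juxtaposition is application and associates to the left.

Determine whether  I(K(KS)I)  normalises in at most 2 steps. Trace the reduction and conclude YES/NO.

  start: I(K(KS)I)
  →1  K(KS)I
  →2  KS

Answer: YES — reaches normal form KS in 2 ≤ 2 steps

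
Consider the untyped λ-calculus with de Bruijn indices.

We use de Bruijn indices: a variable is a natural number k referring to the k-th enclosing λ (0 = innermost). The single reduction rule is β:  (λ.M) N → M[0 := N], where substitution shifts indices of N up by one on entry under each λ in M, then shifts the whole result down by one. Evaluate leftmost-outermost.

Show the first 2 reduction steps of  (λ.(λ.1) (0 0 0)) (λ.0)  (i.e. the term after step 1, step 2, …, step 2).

  start: (λ.(λ.1) (0 0 0)) (λ.0)
  step 1: (λ.λ.0) ((λ.0) (λ.0) (λ.0))
  step 2: λ.0

Answer: after 2 steps: λ.0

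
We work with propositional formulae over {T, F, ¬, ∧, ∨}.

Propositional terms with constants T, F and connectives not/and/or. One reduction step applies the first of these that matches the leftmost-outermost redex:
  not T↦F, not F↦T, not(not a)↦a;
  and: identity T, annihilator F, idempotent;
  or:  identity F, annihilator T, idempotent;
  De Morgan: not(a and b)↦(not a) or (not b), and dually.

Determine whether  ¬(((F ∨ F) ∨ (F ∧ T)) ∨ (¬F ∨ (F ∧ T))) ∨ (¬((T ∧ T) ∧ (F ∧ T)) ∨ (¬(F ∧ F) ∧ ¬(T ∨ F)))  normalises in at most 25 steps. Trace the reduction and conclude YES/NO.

  start: ¬(((F ∨ F) ∨ (F ∧ T)) ∨ (¬F ∨ (F ∧ T))) ∨ (¬((T ∧ T) ∧ (F ∧ T)) ∨ (¬(F ∧ F) ∧ ¬(T ∨ F)))
  →1  (¬((F ∨ F) ∨ (F ∧ T)) ∧ ¬(¬F ∨ (F ∧ T))) ∨ (¬((T ∧ T) ∧ (F ∧ T)) ∨ (¬(F ∧ F) ∧ ¬(T ∨ F)))
  →2  ((¬(F ∨ F) ∧ ¬(F ∧ T)) ∧ ¬(¬F ∨ (F ∧ T))) ∨ (¬((T ∧ T) ∧ (F ∧ T)) ∨ (¬(F ∧ F) ∧ ¬(T ∨ F)))
  →3  (((¬F ∧ ¬F) ∧ ¬(F ∧ T)) ∧ ¬(¬F ∨ (F ∧ T))) ∨ (¬((T ∧ T) ∧ (F ∧ T)) ∨ (¬(F ∧ F) ∧ ¬(T ∨ F)))
  →4  ((¬F ∧ ¬(F ∧ T)) ∧ ¬(¬F ∨ (F ∧ T))) ∨ (¬((T ∧ T) ∧ (F ∧ T)) ∨ (¬(F ∧ F) ∧ ¬(T ∨ F)))
  →5  ((T ∧ ¬(F ∧ T)) ∧ ¬(¬F ∨ (F ∧ T))) ∨ (¬((T ∧ T) ∧ (F ∧ T)) ∨ (¬(F ∧ F) ∧ ¬(T ∨ F)))
  →6  (¬(F ∧ T) ∧ ¬(¬F ∨ (F ∧ T))) ∨ (¬((T ∧ T) ∧ (F ∧ T)) ∨ (¬(F ∧ F) ∧ ¬(T ∨ F)))
  →7  ((¬F ∨ ¬T) ∧ ¬(¬F ∨ (F ∧ T))) ∨ (¬((T ∧ T) ∧ (F ∧ T)) ∨ (¬(F ∧ F) ∧ ¬(T ∨ F)))
  →8  ((T ∨ ¬T) ∧ ¬(¬F ∨ (F ∧ T))) ∨ (¬((T ∧ T) ∧ (F ∧ T)) ∨ (¬(F ∧ F) ∧ ¬(T ∨ F)))
  →9  (T ∧ ¬(¬F ∨ (F ∧ T))) ∨ (¬((T ∧ T) ∧ (F ∧ T)) ∨ (¬(F ∧ F) ∧ ¬(T ∨ F)))
  →10  ¬(¬F ∨ (F ∧ T)) ∨ (¬((T ∧ T) ∧ (F ∧ T)) ∨ (¬(F ∧ F) ∧ ¬(T ∨ F)))
  →11  (¬¬F ∧ ¬(F ∧ T)) ∨ (¬((T ∧ T) ∧ (F ∧ T)) ∨ (¬(F ∧ F) ∧ ¬(T ∨ F)))
  →12  (F ∧ ¬(F ∧ T)) ∨ (¬((T ∧ T) ∧ (F ∧ T)) ∨ (¬(F ∧ F) ∧ ¬(T ∨ F)))
  →13  F ∨ (¬((T ∧ T) ∧ (F ∧ T)) ∨ (¬(F ∧ F) ∧ ¬(T ∨ F)))
  →14  ¬((T ∧ T) ∧ (F ∧ T)) ∨ (¬(F ∧ F) ∧ ¬(T ∨ F))
  →15  (¬(T ∧ T) ∨ ¬(F ∧ T)) ∨ (¬(F ∧ F) ∧ ¬(T ∨ F))
  →16  ((¬T ∨ ¬T) ∨ ¬(F ∧ T)) ∨ (¬(F ∧ F) ∧ ¬(T ∨ F))
  →17  (¬T ∨ ¬(F ∧ T)) ∨ (¬(F ∧ F) ∧ ¬(T ∨ F))
  →18  (F ∨ ¬(F ∧ T)) ∨ (¬(F ∧ F) ∧ ¬(T ∨ F))
  →19  ¬(F ∧ T) ∨ (¬(F ∧ F) ∧ ¬(T ∨ F))
  →20  (¬F ∨ ¬T) ∨ (¬(F ∧ F) ∧ ¬(T ∨ F))
  →21  (T ∨ ¬T) ∨ (¬(F ∧ F) ∧ ¬(T ∨ F))
  →22  T ∨ (¬(F ∧ F) ∧ ¬(T ∨ F))
  →23  T

Answer: YES — reaches normal form T in 23 ≤ 25 steps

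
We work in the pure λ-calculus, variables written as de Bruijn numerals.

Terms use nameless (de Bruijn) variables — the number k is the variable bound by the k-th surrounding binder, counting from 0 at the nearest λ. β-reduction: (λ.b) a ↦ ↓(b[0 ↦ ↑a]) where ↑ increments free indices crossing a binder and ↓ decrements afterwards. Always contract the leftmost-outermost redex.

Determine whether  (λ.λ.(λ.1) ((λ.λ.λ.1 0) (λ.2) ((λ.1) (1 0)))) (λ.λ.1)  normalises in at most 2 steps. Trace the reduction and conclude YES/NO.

Answer: YES — reaches normal form λ.0 in 2 ≤ 2 steps

Reduction:
  start: (λ.λ.(λ.1) ((λ.λ.λ.1 0) (λ.2) ((λ.1) (1 0)))) (λ.λ.1)
  →1  λ.(λ.1) ((λ.λ.λ.1 0) (λ.λ.λ.1) ((λ.1) ((λ.λ.1) 0)))
  →2  λ.0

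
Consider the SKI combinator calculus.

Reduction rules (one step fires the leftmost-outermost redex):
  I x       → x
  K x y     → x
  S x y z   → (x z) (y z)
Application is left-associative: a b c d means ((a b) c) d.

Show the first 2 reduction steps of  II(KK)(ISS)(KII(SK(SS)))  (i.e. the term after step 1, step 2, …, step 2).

Answer: after 2 steps: KK(ISS)(KII(SK(SS)))

Working:
  start: II(KK)(ISS)(KII(SK(SS)))
  step 1: I(KK)(ISS)(KII(SK(SS)))
  step 2: KK(ISS)(KII(SK(SS)))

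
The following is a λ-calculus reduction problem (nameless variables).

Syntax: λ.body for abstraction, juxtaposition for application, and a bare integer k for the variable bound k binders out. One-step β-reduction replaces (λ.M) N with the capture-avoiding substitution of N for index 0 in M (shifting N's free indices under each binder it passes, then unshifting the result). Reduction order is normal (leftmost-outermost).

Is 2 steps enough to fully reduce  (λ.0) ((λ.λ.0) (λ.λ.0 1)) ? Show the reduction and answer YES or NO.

  start: (λ.0) ((λ.λ.0) (λ.λ.0 1))
  [1] (λ.λ.0) (λ.λ.0 1)
  [2] λ.0

Answer: YES — reaches normal form λ.0 in 2 ≤ 2 steps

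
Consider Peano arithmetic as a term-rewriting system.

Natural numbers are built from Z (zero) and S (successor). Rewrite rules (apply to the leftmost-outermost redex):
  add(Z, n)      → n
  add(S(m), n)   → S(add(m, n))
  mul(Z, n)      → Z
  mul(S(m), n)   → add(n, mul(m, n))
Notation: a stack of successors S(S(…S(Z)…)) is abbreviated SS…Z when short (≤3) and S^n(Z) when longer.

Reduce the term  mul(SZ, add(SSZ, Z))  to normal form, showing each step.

Answer: normal form = SSZ  (in 8 steps)

Working:
  start: mul(SZ, add(SSZ, Z))
  [1] add(add(SSZ, Z), mul(Z, add(SSZ, Z)))
  [2] add(S(add(SZ, Z)), mul(Z, add(SSZ, Z)))
  [3] S(add(add(SZ, Z), mul(Z, add(SSZ, Z))))
  [4] S(add(S(add(Z, Z)), mul(Z, add(SSZ, Z))))
  [5] S(S(add(add(Z, Z), mul(Z, add(SSZ, Z)))))
  [6] S(S(add(Z, mul(Z, add(SSZ, Z)))))
  [7] S(S(mul(Z, add(SSZ, Z))))
  [8] SSZ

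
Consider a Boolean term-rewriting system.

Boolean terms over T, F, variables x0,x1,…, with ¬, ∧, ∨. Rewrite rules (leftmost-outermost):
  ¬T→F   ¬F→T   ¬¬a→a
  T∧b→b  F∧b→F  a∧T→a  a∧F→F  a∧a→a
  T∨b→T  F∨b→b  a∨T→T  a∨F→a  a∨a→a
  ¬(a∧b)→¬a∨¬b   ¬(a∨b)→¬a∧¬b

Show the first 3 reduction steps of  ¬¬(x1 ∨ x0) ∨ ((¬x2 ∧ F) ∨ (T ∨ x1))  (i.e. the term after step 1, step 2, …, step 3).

Answer: after 3 steps: (x1 ∨ x0) ∨ (T ∨ x1)

Reduction:
  start: ¬¬(x1 ∨ x0) ∨ ((¬x2 ∧ F) ∨ (T ∨ x1))
  step 1: (x1 ∨ x0) ∨ ((¬x2 ∧ F) ∨ (T ∨ x1))
  step 2: (x1 ∨ x0) ∨ (F ∨ (T ∨ x1))
  step 3: (x1 ∨ x0) ∨ (T ∨ x1)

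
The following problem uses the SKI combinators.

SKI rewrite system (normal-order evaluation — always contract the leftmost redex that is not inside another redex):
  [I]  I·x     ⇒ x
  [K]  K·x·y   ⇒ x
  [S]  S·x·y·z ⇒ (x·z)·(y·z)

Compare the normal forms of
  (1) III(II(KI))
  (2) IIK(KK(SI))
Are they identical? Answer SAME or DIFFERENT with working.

Answer: DIFFERENT — A ⇓ KI, B ⇓ KK

Working:
Term A:
  start: III(II(KI))
  step 1: II(II(KI))
  step 2: I(II(KI))
  step 3: II(KI)
  step 4: I(KI)
  step 5: KI

Term B:
  start: IIK(KK(SI))
  step 1: IK(KK(SI))
  step 2: K(KK(SI))
  step 3: KK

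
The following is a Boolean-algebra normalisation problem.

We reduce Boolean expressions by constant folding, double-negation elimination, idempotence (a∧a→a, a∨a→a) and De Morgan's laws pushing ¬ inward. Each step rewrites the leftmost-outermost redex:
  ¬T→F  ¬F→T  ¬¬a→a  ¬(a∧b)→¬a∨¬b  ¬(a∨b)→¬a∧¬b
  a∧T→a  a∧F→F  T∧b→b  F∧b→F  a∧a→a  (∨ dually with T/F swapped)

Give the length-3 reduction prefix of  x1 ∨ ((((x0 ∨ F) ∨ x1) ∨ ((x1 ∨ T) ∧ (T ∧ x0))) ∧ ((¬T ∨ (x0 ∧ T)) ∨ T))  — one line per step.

Answer: after 3 steps: x1 ∨ (((x0 ∨ x1) ∨ (T ∧ x0)) ∧ ((¬T ∨ (x0 ∧ T)) ∨ T))

Derivation:
  start: x1 ∨ ((((x0 ∨ F) ∨ x1) ∨ ((x1 ∨ T) ∧ (T ∧ x0))) ∧ ((¬T ∨ (x0 ∧ T)) ∨ T))
  step 1: x1 ∨ (((x0 ∨ x1) ∨ ((x1 ∨ T) ∧ (T ∧ x0))) ∧ ((¬T ∨ (x0 ∧ T)) ∨ T))
  step 2: x1 ∨ (((x0 ∨ x1) ∨ (T ∧ (T ∧ x0))) ∧ ((¬T ∨ (x0 ∧ T)) ∨ T))
  step 3: x1 ∨ (((x0 ∨ x1) ∨ (T ∧ x0)) ∧ ((¬T ∨ (x0 ∧ T)) ∨ T))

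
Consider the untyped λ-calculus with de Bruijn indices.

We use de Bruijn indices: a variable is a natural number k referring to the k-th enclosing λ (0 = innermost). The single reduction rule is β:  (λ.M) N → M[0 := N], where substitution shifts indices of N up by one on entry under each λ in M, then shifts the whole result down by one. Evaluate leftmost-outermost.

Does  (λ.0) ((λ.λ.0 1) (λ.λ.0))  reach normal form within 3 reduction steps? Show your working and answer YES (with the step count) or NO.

  start: (λ.0) ((λ.λ.0 1) (λ.λ.0))
  →1  (λ.λ.0 1) (λ.λ.0)
  →2  λ.0 (λ.λ.0)

Answer: YES — reaches normal form λ.0 (λ.λ.0) in 2 ≤ 3 steps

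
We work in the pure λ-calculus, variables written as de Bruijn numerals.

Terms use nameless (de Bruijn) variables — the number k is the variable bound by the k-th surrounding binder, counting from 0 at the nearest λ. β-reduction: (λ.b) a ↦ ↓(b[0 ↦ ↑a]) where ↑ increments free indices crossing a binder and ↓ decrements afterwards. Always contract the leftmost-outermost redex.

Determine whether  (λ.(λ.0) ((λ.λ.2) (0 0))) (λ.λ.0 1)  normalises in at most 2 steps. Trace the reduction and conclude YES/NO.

  start: (λ.(λ.0) ((λ.λ.2) (0 0))) (λ.λ.0 1)
  →1  (λ.0) ((λ.λ.λ.λ.0 1) ((λ.λ.0 1) (λ.λ.0 1)))
  →2  (λ.λ.λ.λ.0 1) ((λ.λ.0 1) (λ.λ.0 1))

Answer: NO — after 2 steps the term is (λ.λ.λ.λ.0 1) ((λ.λ.0 1) (λ.λ.0 1)), not yet normal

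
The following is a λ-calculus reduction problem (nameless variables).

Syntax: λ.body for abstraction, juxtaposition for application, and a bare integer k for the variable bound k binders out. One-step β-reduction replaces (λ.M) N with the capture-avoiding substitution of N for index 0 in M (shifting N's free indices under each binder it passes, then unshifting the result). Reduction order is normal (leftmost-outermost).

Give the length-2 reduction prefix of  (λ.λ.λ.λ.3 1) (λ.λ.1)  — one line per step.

  start: (λ.λ.λ.λ.3 1) (λ.λ.1)
  step 1: λ.λ.λ.(λ.λ.1) 1
  step 2: λ.λ.λ.λ.2

Answer: after 2 steps: λ.λ.λ.λ.2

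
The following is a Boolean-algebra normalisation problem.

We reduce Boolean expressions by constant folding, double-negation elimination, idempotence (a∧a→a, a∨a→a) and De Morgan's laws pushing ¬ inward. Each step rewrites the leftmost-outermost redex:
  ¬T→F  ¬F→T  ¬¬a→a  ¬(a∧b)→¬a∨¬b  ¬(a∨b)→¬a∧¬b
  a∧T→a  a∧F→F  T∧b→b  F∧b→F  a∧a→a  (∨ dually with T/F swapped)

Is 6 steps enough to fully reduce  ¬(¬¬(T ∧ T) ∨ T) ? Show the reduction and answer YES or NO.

  start: ¬(¬¬(T ∧ T) ∨ T)
  [1] ¬¬¬(T ∧ T) ∧ ¬T
  [2] ¬(T ∧ T) ∧ ¬T
  [3] (¬T ∨ ¬T) ∧ ¬T
  [4] ¬T ∧ ¬T
  [5] ¬T
  [6] F

Answer: YES — reaches normal form F in 6 ≤ 6 steps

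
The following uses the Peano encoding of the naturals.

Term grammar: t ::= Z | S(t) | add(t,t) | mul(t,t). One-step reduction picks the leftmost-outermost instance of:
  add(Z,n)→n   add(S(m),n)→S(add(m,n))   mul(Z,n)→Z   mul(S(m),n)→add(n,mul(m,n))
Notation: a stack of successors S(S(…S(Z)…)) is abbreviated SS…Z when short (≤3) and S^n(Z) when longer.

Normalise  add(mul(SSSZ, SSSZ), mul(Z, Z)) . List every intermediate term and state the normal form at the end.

  start: add(mul(SSSZ, SSSZ), mul(Z, Z))
  →1  add(add(SSSZ, mul(SSZ, SSSZ)), mul(Z, Z))
  →2  add(S(add(SSZ, mul(SSZ, SSSZ))), mul(Z, Z))
  →3  S(add(add(SSZ, mul(SSZ, SSSZ)), mul(Z, Z)))
  →4  S(add(S(add(SZ, mul(SSZ, SSSZ))), mul(Z, Z)))
  →5  S(S(add(add(SZ, mul(SSZ, SSSZ)), mul(Z, Z))))
  →6  S(S(add(S(add(Z, mul(SSZ, SSSZ))), mul(Z, Z))))
  →7  S(S(S(add(add(Z, mul(SSZ, SSSZ)), mul(Z, Z)))))
  →8  S(S(S(add(mul(SSZ, SSSZ), mul(Z, Z)))))
  →9  S(S(S(add(add(SSSZ, mul(SZ, SSSZ)), mul(Z, Z)))))
  →10  S(S(S(add(S(add(SSZ, mul(SZ, SSSZ))), mul(Z, Z)))))
  →11  S(S(S(S(add(add(SSZ, mul(SZ, SSSZ)), mul(Z, Z))))))
  →12  S(S(S(S(add(S(add(SZ, mul(SZ, SSSZ))), mul(Z, Z))))))
  →13  S(S(S(S(S(add(add(SZ, mul(SZ, SSSZ)), mul(Z, Z)))))))
  →14  S(S(S(S(S(add(S(add(Z, mul(SZ, SSSZ))), mul(Z, Z)))))))
  →15  S(S(S(S(S(S(add(add(Z, mul(SZ, SSSZ)), mul(Z, Z))))))))
  →16  S(S(S(S(S(S(add(mul(SZ, SSSZ), mul(Z, Z))))))))
  →17  S(S(S(S(S(S(add(add(SSSZ, mul(Z, SSSZ)), mul(Z, Z))))))))
  →18  S(S(S(S(S(S(add(S(add(SSZ, mul(Z, SSSZ))), mul(Z, Z))))))))
  →19  S(S(S(S(S(S(S(add(add(SSZ, mul(Z, SSSZ)), mul(Z, Z)))))))))
  →20  S(S(S(S(S(S(S(add(S(add(SZ, mul(Z, SSSZ))), mul(Z, Z)))))))))
  →21  S(S(S(S(S(S(S(S(add(add(SZ, mul(Z, SSSZ)), mul(Z, Z))))))))))
  →22  S(S(S(S(S(S(S(S(add(S(add(Z, mul(Z, SSSZ))), mul(Z, Z))))))))))
  →23  S(S(S(S(S(S(S(S(S(add(add(Z, mul(Z, SSSZ)), mul(Z, Z)))))))))))
  →24  S(S(S(S(S(S(S(S(S(add(mul(Z, SSSZ), mul(Z, Z)))))))))))
  →25  S(S(S(S(S(S(S(S(S(add(Z, mul(Z, Z)))))))))))
  →26  S(S(S(S(S(S(S(S(S(mul(Z, Z))))))))))
  →27  S^9(Z)

Answer: normal form = S^9(Z)  (in 27 steps)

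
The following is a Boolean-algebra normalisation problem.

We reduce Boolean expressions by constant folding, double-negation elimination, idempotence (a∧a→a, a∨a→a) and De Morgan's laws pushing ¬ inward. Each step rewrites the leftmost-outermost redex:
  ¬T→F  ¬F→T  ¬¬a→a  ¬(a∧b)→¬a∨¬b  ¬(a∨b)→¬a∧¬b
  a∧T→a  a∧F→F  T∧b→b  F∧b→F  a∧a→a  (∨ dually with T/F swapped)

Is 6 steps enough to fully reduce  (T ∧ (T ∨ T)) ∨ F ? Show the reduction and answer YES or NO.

Answer: YES — reaches normal form T in 3 ≤ 6 steps

Reduction:
  start: (T ∧ (T ∨ T)) ∨ F
  [1] T ∧ (T ∨ T)
  [2] T ∨ T
  [3] T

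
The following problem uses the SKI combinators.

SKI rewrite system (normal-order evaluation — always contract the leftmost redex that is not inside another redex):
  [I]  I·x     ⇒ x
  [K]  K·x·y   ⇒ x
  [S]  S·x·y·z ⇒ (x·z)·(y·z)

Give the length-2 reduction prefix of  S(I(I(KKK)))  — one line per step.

Answer: after 2 steps: S(KKK)

Derivation:
  start: S(I(I(KKK)))
  [1] S(I(KKK))
  [2] S(KKK)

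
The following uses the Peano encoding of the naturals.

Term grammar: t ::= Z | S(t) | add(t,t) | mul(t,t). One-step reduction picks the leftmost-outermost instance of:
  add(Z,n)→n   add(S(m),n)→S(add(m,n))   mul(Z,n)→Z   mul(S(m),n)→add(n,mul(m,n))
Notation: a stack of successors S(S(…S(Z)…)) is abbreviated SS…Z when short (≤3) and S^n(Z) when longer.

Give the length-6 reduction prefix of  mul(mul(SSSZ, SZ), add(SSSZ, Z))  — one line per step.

Answer: after 6 steps: S(add(S(add(SZ, Z)), mul(add(Z, mul(SSZ, SZ)), add(SSSZ, Z))))

Working:
  start: mul(mul(SSSZ, SZ), add(SSSZ, Z))
  step 1: mul(add(SZ, mul(SSZ, SZ)), add(SSSZ, Z))
  step 2: mul(S(add(Z, mul(SSZ, SZ))), add(SSSZ, Z))
  step 3: add(add(SSSZ, Z), mul(add(Z, mul(SSZ, SZ)), add(SSSZ, Z)))
  step 4: add(S(add(SSZ, Z)), mul(add(Z, mul(SSZ, SZ)), add(SSSZ, Z)))
  step 5: S(add(add(SSZ, Z), mul(add(Z, mul(SSZ, SZ)), add(SSSZ, Z))))
  step 6: S(add(S(add(SZ, Z)), mul(add(Z, mul(SSZ, SZ)), add(SSSZ, Z))))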